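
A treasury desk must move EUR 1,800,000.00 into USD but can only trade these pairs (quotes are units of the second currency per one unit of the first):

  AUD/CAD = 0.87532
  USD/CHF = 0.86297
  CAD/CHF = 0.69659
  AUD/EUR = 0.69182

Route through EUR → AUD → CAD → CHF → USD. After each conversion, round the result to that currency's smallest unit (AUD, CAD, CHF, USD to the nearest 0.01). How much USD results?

EUR 1,800,000.00 ÷ 0.69182 = AUD 2,601,832.85
AUD 2,601,832.85 × 0.87532 = CAD 2,277,436.33
CAD 2,277,436.33 × 0.69659 = CHF 1,586,439.37
CHF 1,586,439.37 ÷ 0.86297 = USD 1,838,348.23

USD 1,838,348.23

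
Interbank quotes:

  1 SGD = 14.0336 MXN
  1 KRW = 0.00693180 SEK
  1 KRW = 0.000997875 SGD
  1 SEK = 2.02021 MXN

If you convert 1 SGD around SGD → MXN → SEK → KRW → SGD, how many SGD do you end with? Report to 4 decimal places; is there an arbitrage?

1.0000 (no arbitrage)

Around SGD → MXN → SEK → KRW → SGD: 1 × 14.0336 ÷ 2.02021 ÷ 0.00693180 × 0.000997875 = 1.000006
Product ≈ 1 (deviation 0.001%, within rounding noise).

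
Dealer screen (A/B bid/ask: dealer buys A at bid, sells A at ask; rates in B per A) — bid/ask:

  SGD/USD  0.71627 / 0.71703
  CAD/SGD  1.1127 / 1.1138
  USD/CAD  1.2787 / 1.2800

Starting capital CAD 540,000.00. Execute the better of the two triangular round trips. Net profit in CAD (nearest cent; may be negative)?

Net profit: CAD 10,322.51

Best loop CAD → SGD → USD → CAD:
CAD 540,000.00 × 1.1127 (sell CAD at bid) = SGD 600,858.00
SGD 600,858.00 × 0.71627 (sell SGD at bid) = USD 430,376.56
USD 430,376.56 × 1.2787 (sell USD at bid) = CAD 550,322.51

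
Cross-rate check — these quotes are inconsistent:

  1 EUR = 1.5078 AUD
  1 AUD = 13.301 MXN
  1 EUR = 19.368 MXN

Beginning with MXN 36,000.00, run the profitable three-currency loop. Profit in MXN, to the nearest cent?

Profitable loop is MXN → EUR → AUD → MXN:
MXN 36,000.00 ÷ 19.368 = EUR 1,858.74
EUR 1,858.74 × 1.5078 = AUD 2,802.60
AUD 2,802.60 × 13.301 = MXN 37,277.41
Profit = MXN 37,277.41 − MXN 36,000.00

Profit: MXN 1,277.41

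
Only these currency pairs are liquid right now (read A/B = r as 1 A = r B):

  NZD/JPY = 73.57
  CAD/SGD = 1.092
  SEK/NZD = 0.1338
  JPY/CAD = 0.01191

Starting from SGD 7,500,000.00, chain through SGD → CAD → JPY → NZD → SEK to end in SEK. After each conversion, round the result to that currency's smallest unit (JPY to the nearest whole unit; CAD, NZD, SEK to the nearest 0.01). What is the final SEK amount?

SEK 58,582,782.36

SGD 7,500,000.00 ÷ 1.092 = CAD 6,868,131.87
CAD 6,868,131.87 ÷ 0.01191 = JPY 576,669,343
JPY 576,669,343 ÷ 73.57 = NZD 7,838,376.28
NZD 7,838,376.28 ÷ 0.1338 = SEK 58,582,782.36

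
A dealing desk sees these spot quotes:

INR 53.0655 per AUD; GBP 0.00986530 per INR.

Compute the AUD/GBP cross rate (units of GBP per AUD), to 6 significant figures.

AUD/GBP = 0.523507

1 AUD × 53.0655 = 53.0655 INR
53.0655 INR × 0.00986530 = 0.523507 GBP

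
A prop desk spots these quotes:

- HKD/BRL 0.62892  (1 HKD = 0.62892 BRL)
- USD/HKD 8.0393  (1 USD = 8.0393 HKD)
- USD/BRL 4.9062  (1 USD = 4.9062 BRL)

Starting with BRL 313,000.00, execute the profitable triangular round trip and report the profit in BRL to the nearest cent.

Profitable loop is BRL → USD → HKD → BRL:
BRL 313,000.00 ÷ 4.9062 = USD 63,796.83
USD 63,796.83 × 8.0393 = HKD 512,881.84
HKD 512,881.84 × 0.62892 = BRL 322,561.65
Profit = BRL 322,561.65 − BRL 313,000.00

Profit: BRL 9,561.65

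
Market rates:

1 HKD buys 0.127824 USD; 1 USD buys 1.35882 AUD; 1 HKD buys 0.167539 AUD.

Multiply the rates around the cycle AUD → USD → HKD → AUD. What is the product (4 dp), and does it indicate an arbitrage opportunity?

0.9646 (arbitrage exists)

Around AUD → USD → HKD → AUD: 1 ÷ 1.35882 ÷ 0.127824 × 0.167539 = 0.964587
Product < 1; profitable direction is AUD → HKD → USD → AUD.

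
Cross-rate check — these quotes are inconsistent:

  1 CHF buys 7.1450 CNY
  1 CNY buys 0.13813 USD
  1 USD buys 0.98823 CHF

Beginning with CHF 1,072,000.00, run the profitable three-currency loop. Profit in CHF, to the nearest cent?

Profitable loop is CHF → USD → CNY → CHF:
CHF 1,072,000.00 ÷ 0.98823 = USD 1,084,767.72
USD 1,084,767.72 ÷ 0.13813 = CNY 7,853,237.65
CNY 7,853,237.65 ÷ 7.1450 = CHF 1,099,123.53
Profit = CHF 1,099,123.53 − CHF 1,072,000.00

Profit: CHF 27,123.53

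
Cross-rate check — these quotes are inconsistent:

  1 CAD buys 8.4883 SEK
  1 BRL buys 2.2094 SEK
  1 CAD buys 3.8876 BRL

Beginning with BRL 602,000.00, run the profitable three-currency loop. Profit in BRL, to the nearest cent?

Profitable loop is BRL → SEK → CAD → BRL:
BRL 602,000.00 × 2.2094 = SEK 1,330,058.80
SEK 1,330,058.80 ÷ 8.4883 = CAD 156,693.19
CAD 156,693.19 × 3.8876 = BRL 609,160.44
Profit = BRL 609,160.44 − BRL 602,000.00

Profit: BRL 7,160.44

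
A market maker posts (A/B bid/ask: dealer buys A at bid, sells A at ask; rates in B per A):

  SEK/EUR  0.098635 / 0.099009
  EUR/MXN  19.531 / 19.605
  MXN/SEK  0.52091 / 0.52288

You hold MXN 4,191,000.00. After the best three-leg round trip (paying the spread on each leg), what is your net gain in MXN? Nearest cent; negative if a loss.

Net profit: MXN 14,676.70

Best loop MXN → SEK → EUR → MXN:
MXN 4,191,000.00 × 0.52091 (sell MXN at bid) = SEK 2,183,133.81
SEK 2,183,133.81 × 0.098635 (sell SEK at bid) = EUR 215,333.40
EUR 215,333.40 × 19.531 (sell EUR at bid) = MXN 4,205,676.70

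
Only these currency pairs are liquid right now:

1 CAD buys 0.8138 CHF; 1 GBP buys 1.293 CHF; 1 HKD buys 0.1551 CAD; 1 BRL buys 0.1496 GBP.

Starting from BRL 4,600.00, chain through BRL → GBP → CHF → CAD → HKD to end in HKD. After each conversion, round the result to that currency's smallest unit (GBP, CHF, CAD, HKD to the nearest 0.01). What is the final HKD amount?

HKD 7,049.52

BRL 4,600.00 × 0.1496 = GBP 688.16
GBP 688.16 × 1.293 = CHF 889.79
CHF 889.79 ÷ 0.8138 = CAD 1,093.38
CAD 1,093.38 ÷ 0.1551 = HKD 7,049.52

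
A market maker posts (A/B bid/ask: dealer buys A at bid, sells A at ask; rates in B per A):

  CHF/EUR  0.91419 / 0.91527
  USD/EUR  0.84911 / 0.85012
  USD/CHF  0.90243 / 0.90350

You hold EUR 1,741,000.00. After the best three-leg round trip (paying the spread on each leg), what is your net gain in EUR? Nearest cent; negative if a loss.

Net profit: EUR 46,661.73

Best loop EUR → CHF → USD → EUR:
EUR 1,741,000.00 ÷ 0.91527 (buy CHF at ask) = CHF 1,902,170.94
CHF 1,902,170.94 ÷ 0.90350 (buy USD at ask) = USD 2,105,335.85
USD 2,105,335.85 × 0.84911 (sell USD at bid) = EUR 1,787,661.73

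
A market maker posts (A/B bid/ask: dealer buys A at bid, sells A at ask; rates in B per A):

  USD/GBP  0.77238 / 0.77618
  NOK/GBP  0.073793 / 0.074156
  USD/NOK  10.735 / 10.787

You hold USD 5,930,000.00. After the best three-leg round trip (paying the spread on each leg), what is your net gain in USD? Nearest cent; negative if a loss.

Best loop USD → NOK → GBP → USD:
USD 5,930,000.00 × 10.735 (sell USD at bid) = NOK 63,658,550.00
NOK 63,658,550.00 × 0.073793 (sell NOK at bid) = GBP 4,697,555.38
GBP 4,697,555.38 ÷ 0.77618 (buy USD at ask) = USD 6,052,146.90

Net profit: USD 122,146.90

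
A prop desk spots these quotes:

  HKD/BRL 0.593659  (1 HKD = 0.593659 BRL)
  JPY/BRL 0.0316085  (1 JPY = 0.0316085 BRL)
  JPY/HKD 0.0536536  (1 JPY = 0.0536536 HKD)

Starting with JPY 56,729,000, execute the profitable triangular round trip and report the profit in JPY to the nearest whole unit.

Profitable loop is JPY → HKD → BRL → JPY:
JPY 56,729,000 × 0.0536536 = HKD 3,043,715.07
HKD 3,043,715.07 × 0.593659 = BRL 1,806,928.85
BRL 1,806,928.85 ÷ 0.0316085 = JPY 57,165,916
Profit = JPY 57,165,916 − JPY 56,729,000

Profit: JPY 436,916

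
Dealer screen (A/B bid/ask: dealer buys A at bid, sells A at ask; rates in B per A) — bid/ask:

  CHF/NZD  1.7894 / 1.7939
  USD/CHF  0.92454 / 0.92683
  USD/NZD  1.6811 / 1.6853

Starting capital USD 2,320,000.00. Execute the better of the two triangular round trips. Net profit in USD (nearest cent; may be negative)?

Best loop USD → NZD → CHF → USD:
USD 2,320,000.00 × 1.6811 (sell USD at bid) = NZD 3,900,152.00
NZD 3,900,152.00 ÷ 1.7939 (buy CHF at ask) = CHF 2,174,118.96
CHF 2,174,118.96 ÷ 0.92683 (buy USD at ask) = USD 2,345,758.08

Net profit: USD 25,758.08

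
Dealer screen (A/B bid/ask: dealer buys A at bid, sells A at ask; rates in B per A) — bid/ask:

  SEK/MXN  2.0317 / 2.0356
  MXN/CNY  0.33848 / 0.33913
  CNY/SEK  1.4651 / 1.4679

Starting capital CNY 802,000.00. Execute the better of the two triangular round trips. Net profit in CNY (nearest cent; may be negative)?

Best loop CNY → SEK → MXN → CNY:
CNY 802,000.00 × 1.4651 (sell CNY at bid) = SEK 1,175,010.20
SEK 1,175,010.20 × 2.0317 (sell SEK at bid) = MXN 2,387,268.22
MXN 2,387,268.22 × 0.33848 (sell MXN at bid) = CNY 808,042.55

Net profit: CNY 6,042.55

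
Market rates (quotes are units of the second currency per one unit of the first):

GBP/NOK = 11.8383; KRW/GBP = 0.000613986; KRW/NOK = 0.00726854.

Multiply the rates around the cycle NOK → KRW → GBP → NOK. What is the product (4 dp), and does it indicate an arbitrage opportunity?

Around NOK → KRW → GBP → NOK: 1 ÷ 0.00726854 × 0.000613986 × 11.8383 = 1.000001
Product ≈ 1 (deviation 0.000%, within rounding noise).

1.0000 (no arbitrage)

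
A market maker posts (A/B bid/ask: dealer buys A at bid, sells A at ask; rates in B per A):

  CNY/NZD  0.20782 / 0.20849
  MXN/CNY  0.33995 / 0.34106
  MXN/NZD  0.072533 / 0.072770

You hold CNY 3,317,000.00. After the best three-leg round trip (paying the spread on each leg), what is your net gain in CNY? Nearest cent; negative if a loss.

Net profit: CNY 66,491.54

Best loop CNY → MXN → NZD → CNY:
CNY 3,317,000.00 ÷ 0.34106 (buy MXN at ask) = MXN 9,725,561.48
MXN 9,725,561.48 × 0.072533 (sell MXN at bid) = NZD 705,424.15
NZD 705,424.15 ÷ 0.20849 (buy CNY at ask) = CNY 3,383,491.54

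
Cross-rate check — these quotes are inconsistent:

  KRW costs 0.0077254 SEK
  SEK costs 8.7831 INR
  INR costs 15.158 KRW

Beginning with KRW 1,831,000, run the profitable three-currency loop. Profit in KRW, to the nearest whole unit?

Profit: KRW 52,211

Profitable loop is KRW → SEK → INR → KRW:
KRW 1,831,000 × 0.0077254 = SEK 14,145.21
SEK 14,145.21 × 8.7831 = INR 124,238.77
INR 124,238.77 × 15.158 = KRW 1,883,211
Profit = KRW 1,883,211 − KRW 1,831,000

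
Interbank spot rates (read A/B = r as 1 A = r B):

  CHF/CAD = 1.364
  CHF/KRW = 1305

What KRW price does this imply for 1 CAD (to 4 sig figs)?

CAD/KRW = 956.7

1 CAD ÷ 1.364 = 0.733138 CHF
0.733138 CHF × 1305 = 956.745 KRW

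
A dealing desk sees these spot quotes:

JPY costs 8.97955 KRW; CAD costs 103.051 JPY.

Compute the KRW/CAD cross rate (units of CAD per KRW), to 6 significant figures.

KRW/CAD = 0.00108067

1 KRW ÷ 8.97955 = 0.111364 JPY
0.111364 JPY ÷ 103.051 = 0.00108067 CAD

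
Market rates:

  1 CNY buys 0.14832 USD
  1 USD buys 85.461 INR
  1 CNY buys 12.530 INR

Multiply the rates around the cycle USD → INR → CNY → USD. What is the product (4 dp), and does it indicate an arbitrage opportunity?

Around USD → INR → CNY → USD: 1 × 85.461 ÷ 12.530 × 0.14832 = 1.011618
Product > 1; profitable direction is USD → INR → CNY → USD.

1.0116 (arbitrage exists)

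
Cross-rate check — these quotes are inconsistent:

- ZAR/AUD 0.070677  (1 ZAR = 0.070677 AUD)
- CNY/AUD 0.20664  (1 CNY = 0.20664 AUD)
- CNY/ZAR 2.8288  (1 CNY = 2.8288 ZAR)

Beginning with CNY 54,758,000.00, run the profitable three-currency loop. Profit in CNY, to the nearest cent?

Profit: CNY 1,837,463.42

Profitable loop is CNY → AUD → ZAR → CNY:
CNY 54,758,000.00 × 0.20664 = AUD 11,315,193.12
AUD 11,315,193.12 ÷ 0.070677 = ZAR 160,097,246.91
ZAR 160,097,246.91 ÷ 2.8288 = CNY 56,595,463.42
Profit = CNY 56,595,463.42 − CNY 54,758,000.00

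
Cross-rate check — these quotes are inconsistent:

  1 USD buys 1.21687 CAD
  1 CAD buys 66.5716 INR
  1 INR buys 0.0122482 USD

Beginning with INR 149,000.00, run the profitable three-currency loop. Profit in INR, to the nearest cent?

Profitable loop is INR → CAD → USD → INR:
INR 149,000.00 ÷ 66.5716 = CAD 2,238.19
CAD 2,238.19 ÷ 1.21687 = USD 1,839.30
USD 1,839.30 ÷ 0.0122482 = INR 150,169.18
Profit = INR 150,169.18 − INR 149,000.00

Profit: INR 1,169.18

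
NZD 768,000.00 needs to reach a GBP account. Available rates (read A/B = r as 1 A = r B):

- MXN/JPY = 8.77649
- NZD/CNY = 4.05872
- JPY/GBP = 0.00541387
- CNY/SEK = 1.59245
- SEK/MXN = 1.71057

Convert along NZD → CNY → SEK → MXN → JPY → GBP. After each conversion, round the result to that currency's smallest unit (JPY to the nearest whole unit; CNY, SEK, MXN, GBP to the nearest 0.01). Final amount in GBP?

GBP 403,446.22

NZD 768,000.00 × 4.05872 = CNY 3,117,096.96
CNY 3,117,096.96 × 1.59245 = SEK 4,963,821.05
SEK 4,963,821.05 × 1.71057 = MXN 8,490,963.37
MXN 8,490,963.37 × 8.77649 = JPY 74,520,855
JPY 74,520,855 × 0.00541387 = GBP 403,446.22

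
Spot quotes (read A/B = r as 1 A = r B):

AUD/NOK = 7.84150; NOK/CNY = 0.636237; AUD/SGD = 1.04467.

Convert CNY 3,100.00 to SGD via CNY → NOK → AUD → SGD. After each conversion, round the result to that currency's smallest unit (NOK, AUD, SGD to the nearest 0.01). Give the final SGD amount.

SGD 649.12

CNY 3,100.00 ÷ 0.636237 = NOK 4,872.40
NOK 4,872.40 ÷ 7.84150 = AUD 621.36
AUD 621.36 × 1.04467 = SGD 649.12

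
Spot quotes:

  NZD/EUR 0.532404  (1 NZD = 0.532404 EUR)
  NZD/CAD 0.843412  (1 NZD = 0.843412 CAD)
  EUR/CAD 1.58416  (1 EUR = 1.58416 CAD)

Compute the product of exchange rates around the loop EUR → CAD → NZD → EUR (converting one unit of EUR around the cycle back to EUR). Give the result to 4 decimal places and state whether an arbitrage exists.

1.0000 (no arbitrage)

Around EUR → CAD → NZD → EUR: 1 × 1.58416 ÷ 0.843412 × 0.532404 = 1.000001
Product ≈ 1 (deviation 0.000%, within rounding noise).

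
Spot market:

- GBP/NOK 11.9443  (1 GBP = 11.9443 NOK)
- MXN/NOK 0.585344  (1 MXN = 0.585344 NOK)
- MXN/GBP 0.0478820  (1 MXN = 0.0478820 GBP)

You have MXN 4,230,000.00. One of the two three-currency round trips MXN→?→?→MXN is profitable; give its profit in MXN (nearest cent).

Profitable loop is MXN → NOK → GBP → MXN:
MXN 4,230,000.00 × 0.585344 = NOK 2,476,005.12
NOK 2,476,005.12 ÷ 11.9443 = GBP 207,295.96
GBP 207,295.96 ÷ 0.0478820 = MXN 4,329,308.69
Profit = MXN 4,329,308.69 − MXN 4,230,000.00

Profit: MXN 99,308.69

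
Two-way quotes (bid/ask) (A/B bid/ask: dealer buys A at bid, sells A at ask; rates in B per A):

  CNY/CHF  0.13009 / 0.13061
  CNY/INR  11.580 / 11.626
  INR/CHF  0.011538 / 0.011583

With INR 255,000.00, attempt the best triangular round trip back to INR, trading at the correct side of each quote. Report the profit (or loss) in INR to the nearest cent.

Net profit: INR 5,857.21

Best loop INR → CHF → CNY → INR:
INR 255,000.00 × 0.011538 (sell INR at bid) = CHF 2,942.19
CHF 2,942.19 ÷ 0.13061 (buy CNY at ask) = CNY 22,526.53
CNY 22,526.53 × 11.580 (sell CNY at bid) = INR 260,857.21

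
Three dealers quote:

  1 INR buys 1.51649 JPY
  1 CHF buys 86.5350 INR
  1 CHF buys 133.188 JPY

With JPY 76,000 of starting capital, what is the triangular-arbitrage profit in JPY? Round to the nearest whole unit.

Profitable loop is JPY → INR → CHF → JPY:
JPY 76,000 ÷ 1.51649 = INR 50,115.73
INR 50,115.73 ÷ 86.5350 = CHF 579.14
CHF 579.14 × 133.188 = JPY 77,134
Profit = JPY 77,134 − JPY 76,000

Profit: JPY 1,134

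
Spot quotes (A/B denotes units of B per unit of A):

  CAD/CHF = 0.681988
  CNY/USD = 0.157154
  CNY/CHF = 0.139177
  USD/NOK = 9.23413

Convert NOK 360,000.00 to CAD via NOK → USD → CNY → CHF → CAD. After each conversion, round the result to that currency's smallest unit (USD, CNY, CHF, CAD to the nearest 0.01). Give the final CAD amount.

CAD 50,625.80

NOK 360,000.00 ÷ 9.23413 = USD 38,985.81
USD 38,985.81 ÷ 0.157154 = CNY 248,073.93
CNY 248,073.93 × 0.139177 = CHF 34,526.19
CHF 34,526.19 ÷ 0.681988 = CAD 50,625.80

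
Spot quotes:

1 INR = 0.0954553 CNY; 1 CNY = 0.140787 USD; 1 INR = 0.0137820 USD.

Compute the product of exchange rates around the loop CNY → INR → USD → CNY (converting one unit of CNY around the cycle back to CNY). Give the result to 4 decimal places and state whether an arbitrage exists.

1.0255 (arbitrage exists)

Around CNY → INR → USD → CNY: 1 ÷ 0.0954553 × 0.0137820 ÷ 0.140787 = 1.025533
Product > 1; profitable direction is CNY → INR → USD → CNY.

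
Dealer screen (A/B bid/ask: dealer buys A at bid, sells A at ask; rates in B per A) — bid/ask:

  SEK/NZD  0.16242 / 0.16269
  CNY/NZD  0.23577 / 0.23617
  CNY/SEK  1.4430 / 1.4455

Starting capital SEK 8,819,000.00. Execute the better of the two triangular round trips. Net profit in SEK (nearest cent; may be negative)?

Net profit: SEK 22,560.66

Best loop SEK → CNY → NZD → SEK:
SEK 8,819,000.00 ÷ 1.4455 (buy CNY at ask) = CNY 6,101,003.11
CNY 6,101,003.11 × 0.23577 (sell CNY at bid) = NZD 1,438,433.50
NZD 1,438,433.50 ÷ 0.16269 (buy SEK at ask) = SEK 8,841,560.66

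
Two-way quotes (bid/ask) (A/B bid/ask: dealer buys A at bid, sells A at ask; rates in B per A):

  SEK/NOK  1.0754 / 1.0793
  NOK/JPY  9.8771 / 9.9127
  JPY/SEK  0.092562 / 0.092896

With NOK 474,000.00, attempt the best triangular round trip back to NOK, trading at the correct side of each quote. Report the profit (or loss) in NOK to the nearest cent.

Net profit: NOK 2,921.81

Best loop NOK → SEK → JPY → NOK:
NOK 474,000.00 ÷ 1.0793 (buy SEK at ask) = SEK 439,173.54
SEK 439,173.54 ÷ 0.092896 (buy JPY at ask) = JPY 4,727,583
JPY 4,727,583 ÷ 9.9127 (buy NOK at ask) = NOK 476,921.81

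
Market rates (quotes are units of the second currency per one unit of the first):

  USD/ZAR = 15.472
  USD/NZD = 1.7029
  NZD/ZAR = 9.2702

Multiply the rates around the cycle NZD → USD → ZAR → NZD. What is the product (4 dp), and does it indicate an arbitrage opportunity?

0.9801 (arbitrage exists)

Around NZD → USD → ZAR → NZD: 1 ÷ 1.7029 × 15.472 ÷ 9.2702 = 0.980095
Product < 1; profitable direction is NZD → ZAR → USD → NZD.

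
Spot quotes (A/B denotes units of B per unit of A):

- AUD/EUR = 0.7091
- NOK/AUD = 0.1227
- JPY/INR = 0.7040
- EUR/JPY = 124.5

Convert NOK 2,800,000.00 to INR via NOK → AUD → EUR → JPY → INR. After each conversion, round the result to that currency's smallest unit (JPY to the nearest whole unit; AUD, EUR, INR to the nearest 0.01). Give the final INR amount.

INR 21,352,665.66

NOK 2,800,000.00 × 0.1227 = AUD 343,560.00
AUD 343,560.00 × 0.7091 = EUR 243,618.40
EUR 243,618.40 × 124.5 = JPY 30,330,491
JPY 30,330,491 × 0.7040 = INR 21,352,665.66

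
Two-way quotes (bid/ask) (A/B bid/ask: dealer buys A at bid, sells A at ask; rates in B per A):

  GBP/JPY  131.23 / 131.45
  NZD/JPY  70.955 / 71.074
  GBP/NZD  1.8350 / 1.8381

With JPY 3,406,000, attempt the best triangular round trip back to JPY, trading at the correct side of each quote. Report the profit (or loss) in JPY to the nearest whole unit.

Best loop JPY → NZD → GBP → JPY:
JPY 3,406,000 ÷ 71.074 (buy NZD at ask) = NZD 47,921.88
NZD 47,921.88 ÷ 1.8381 (buy GBP at ask) = GBP 26,071.42
GBP 26,071.42 × 131.23 (sell GBP at bid) = JPY 3,421,353

Net profit: JPY 15,353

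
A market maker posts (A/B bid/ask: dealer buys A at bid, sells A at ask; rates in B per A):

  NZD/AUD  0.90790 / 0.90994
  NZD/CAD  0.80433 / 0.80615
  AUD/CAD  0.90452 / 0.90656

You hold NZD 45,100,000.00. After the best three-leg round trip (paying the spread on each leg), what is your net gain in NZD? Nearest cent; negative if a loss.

Best loop NZD → AUD → CAD → NZD:
NZD 45,100,000.00 × 0.90790 (sell NZD at bid) = AUD 40,946,290.00
AUD 40,946,290.00 × 0.90452 (sell AUD at bid) = CAD 37,036,738.23
CAD 37,036,738.23 ÷ 0.80615 (buy NZD at ask) = NZD 45,942,737.99

Net profit: NZD 842,737.99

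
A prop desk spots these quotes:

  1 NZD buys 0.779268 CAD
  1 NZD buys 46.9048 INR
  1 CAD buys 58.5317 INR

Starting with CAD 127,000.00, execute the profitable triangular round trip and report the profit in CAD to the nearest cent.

Profit: CAD 3,599.96

Profitable loop is CAD → NZD → INR → CAD:
CAD 127,000.00 ÷ 0.779268 = NZD 162,973.46
NZD 162,973.46 × 46.9048 = INR 7,644,237.41
INR 7,644,237.41 ÷ 58.5317 = CAD 130,599.96
Profit = CAD 130,599.96 − CAD 127,000.00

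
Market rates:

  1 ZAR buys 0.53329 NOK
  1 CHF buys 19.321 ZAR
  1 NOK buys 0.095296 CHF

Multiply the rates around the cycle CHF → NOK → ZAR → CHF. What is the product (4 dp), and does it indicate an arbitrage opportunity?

Around CHF → NOK → ZAR → CHF: 1 ÷ 0.095296 ÷ 0.53329 ÷ 19.321 = 1.018433
Product > 1; profitable direction is CHF → NOK → ZAR → CHF.

1.0184 (arbitrage exists)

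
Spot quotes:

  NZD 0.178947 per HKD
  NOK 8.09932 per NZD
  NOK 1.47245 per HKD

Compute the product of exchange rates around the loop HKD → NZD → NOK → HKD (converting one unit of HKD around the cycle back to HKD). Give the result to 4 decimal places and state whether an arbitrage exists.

0.9843 (arbitrage exists)

Around HKD → NZD → NOK → HKD: 1 × 0.178947 × 8.09932 ÷ 1.47245 = 0.984311
Product < 1; profitable direction is HKD → NOK → NZD → HKD.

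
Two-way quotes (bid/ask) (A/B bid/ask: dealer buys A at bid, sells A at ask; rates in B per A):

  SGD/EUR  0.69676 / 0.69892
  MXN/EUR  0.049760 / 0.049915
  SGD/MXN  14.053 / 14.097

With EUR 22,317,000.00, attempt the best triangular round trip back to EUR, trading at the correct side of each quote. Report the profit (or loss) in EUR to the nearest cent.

Net profit: EUR 11,408.20

Best loop EUR → SGD → MXN → EUR:
EUR 22,317,000.00 ÷ 0.69892 (buy SGD at ask) = SGD 31,930,693.07
SGD 31,930,693.07 × 14.053 (sell SGD at bid) = MXN 448,722,029.70
MXN 448,722,029.70 × 0.049760 (sell MXN at bid) = EUR 22,328,408.20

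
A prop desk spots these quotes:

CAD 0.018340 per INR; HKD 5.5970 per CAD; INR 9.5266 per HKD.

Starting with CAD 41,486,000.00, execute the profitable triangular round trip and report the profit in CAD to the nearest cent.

Profitable loop is CAD → INR → HKD → CAD:
CAD 41,486,000.00 ÷ 0.018340 = INR 2,262,050,163.58
INR 2,262,050,163.58 ÷ 9.5266 = HKD 237,445,695.59
HKD 237,445,695.59 ÷ 5.5970 = CAD 42,423,744.07
Profit = CAD 42,423,744.07 − CAD 41,486,000.00

Profit: CAD 937,744.07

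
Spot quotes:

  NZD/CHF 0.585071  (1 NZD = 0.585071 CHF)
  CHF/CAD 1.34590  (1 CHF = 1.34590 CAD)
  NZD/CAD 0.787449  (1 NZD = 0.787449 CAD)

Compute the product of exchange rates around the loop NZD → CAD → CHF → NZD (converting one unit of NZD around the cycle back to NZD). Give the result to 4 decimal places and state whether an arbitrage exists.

Around NZD → CAD → CHF → NZD: 1 × 0.787449 ÷ 1.34590 ÷ 0.585071 = 1.000002
Product ≈ 1 (deviation 0.000%, within rounding noise).

1.0000 (no arbitrage)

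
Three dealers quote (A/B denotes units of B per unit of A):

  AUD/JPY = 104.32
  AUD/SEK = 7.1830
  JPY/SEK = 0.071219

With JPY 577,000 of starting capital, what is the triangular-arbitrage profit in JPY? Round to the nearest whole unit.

Profitable loop is JPY → SEK → AUD → JPY:
JPY 577,000 × 0.071219 = SEK 41,093.36
SEK 41,093.36 ÷ 7.1830 = AUD 5,720.92
AUD 5,720.92 × 104.32 = JPY 596,806
Profit = JPY 596,806 − JPY 577,000

Profit: JPY 19,806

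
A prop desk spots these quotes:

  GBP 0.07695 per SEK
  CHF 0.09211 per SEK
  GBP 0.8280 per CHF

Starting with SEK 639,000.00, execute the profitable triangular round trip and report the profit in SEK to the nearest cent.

Profitable loop is SEK → GBP → CHF → SEK:
SEK 639,000.00 × 0.07695 = GBP 49,171.05
GBP 49,171.05 ÷ 0.8280 = CHF 59,385.33
CHF 59,385.33 ÷ 0.09211 = SEK 644,721.81
Profit = SEK 644,721.81 − SEK 639,000.00

Profit: SEK 5,721.81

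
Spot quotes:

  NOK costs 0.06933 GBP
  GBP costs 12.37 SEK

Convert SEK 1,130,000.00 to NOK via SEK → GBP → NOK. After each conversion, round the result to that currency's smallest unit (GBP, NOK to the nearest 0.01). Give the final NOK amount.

SEK 1,130,000.00 ÷ 12.37 = GBP 91,350.04
GBP 91,350.04 ÷ 0.06933 = NOK 1,317,612.00

NOK 1,317,612.00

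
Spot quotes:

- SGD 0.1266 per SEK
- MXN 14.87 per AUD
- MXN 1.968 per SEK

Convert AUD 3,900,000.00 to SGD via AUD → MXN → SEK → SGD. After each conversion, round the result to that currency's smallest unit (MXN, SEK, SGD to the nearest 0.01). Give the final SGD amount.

AUD 3,900,000.00 × 14.87 = MXN 57,993,000.00
MXN 57,993,000.00 ÷ 1.968 = SEK 29,467,987.80
SEK 29,467,987.80 × 0.1266 = SGD 3,730,647.26

SGD 3,730,647.26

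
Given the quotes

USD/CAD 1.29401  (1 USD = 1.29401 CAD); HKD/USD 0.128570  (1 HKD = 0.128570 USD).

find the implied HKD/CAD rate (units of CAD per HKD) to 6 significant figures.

1 HKD × 0.128570 = 0.12857 USD
0.12857 USD × 1.29401 = 0.166371 CAD

HKD/CAD = 0.166371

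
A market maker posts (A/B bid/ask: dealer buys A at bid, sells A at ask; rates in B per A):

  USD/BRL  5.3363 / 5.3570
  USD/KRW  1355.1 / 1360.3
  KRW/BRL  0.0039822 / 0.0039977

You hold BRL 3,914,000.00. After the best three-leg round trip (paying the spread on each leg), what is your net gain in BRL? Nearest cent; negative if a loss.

Best loop BRL → USD → KRW → BRL:
BRL 3,914,000.00 ÷ 5.3570 (buy USD at ask) = USD 730,632.82
USD 730,632.82 × 1355.1 (sell USD at bid) = KRW 990,080,530
KRW 990,080,530 × 0.0039822 (sell KRW at bid) = BRL 3,942,698.69

Net profit: BRL 28,698.69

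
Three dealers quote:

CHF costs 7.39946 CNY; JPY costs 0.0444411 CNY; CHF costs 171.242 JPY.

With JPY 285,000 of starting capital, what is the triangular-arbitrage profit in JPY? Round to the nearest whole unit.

Profit: JPY 8,116

Profitable loop is JPY → CNY → CHF → JPY:
JPY 285,000 × 0.0444411 = CNY 12,665.71
CNY 12,665.71 ÷ 7.39946 = CHF 1,711.71
CHF 1,711.71 × 171.242 = JPY 293,116
Profit = JPY 293,116 − JPY 285,000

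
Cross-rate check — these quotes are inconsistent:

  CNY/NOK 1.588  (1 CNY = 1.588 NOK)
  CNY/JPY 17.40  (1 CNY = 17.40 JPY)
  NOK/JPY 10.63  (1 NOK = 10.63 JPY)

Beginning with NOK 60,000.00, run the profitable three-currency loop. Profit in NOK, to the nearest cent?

Profitable loop is NOK → CNY → JPY → NOK:
NOK 60,000.00 ÷ 1.588 = CNY 37,783.38
CNY 37,783.38 × 17.40 = JPY 657,431
JPY 657,431 ÷ 10.63 = NOK 61,846.73
Profit = NOK 61,846.73 − NOK 60,000.00

Profit: NOK 1,846.73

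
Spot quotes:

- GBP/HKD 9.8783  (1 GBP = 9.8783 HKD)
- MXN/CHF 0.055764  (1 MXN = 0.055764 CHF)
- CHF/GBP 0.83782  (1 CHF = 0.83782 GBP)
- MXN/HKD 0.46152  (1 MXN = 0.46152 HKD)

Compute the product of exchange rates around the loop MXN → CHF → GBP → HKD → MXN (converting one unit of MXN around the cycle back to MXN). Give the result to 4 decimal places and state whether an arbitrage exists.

Around MXN → CHF → GBP → HKD → MXN: 1 × 0.055764 × 0.83782 × 9.8783 ÷ 0.46152 = 0.999992
Product ≈ 1 (deviation 0.001%, within rounding noise).

1.0000 (no arbitrage)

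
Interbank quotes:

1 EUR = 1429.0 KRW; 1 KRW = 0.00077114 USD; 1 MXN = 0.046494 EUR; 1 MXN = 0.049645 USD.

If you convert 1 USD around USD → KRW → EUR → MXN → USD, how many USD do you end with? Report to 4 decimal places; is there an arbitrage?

0.9690 (arbitrage exists)

Around USD → KRW → EUR → MXN → USD: 1 ÷ 0.00077114 ÷ 1429.0 ÷ 0.046494 × 0.049645 = 0.968976
Product < 1; profitable direction is USD → MXN → EUR → KRW → USD.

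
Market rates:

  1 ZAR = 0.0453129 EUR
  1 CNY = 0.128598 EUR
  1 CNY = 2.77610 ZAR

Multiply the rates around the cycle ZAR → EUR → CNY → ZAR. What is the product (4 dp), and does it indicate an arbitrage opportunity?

Around ZAR → EUR → CNY → ZAR: 1 × 0.0453129 ÷ 0.128598 × 2.77610 = 0.978189
Product < 1; profitable direction is ZAR → CNY → EUR → ZAR.

0.9782 (arbitrage exists)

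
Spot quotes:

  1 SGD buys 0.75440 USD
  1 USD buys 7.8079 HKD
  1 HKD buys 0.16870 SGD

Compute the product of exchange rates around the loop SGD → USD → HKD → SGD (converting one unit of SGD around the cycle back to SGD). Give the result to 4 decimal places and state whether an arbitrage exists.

Around SGD → USD → HKD → SGD: 1 × 0.75440 × 7.8079 × 0.16870 = 0.993690
Product < 1; profitable direction is SGD → HKD → USD → SGD.

0.9937 (arbitrage exists)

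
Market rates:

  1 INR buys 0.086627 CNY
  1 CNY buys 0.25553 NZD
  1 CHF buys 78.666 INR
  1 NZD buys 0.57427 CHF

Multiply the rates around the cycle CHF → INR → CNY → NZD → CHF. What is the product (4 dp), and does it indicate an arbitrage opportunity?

Around CHF → INR → CNY → NZD → CHF: 1 × 78.666 × 0.086627 × 0.25553 × 0.57427 = 0.999996
Product ≈ 1 (deviation 0.000%, within rounding noise).

1.0000 (no arbitrage)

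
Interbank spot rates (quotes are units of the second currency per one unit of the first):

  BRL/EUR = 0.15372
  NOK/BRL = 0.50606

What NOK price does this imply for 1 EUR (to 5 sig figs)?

1 EUR ÷ 0.15372 = 6.50533 BRL
6.50533 BRL ÷ 0.50606 = 12.8549 NOK

EUR/NOK = 12.855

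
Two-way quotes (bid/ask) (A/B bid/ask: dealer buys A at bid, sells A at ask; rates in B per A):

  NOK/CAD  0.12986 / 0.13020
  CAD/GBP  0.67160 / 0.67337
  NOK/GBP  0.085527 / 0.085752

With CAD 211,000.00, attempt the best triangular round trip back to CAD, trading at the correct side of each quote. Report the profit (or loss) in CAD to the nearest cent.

Net profit: CAD 3,597.31

Best loop CAD → GBP → NOK → CAD:
CAD 211,000.00 × 0.67160 (sell CAD at bid) = GBP 141,707.60
GBP 141,707.60 ÷ 0.085752 (buy NOK at ask) = NOK 1,652,528.22
NOK 1,652,528.22 × 0.12986 (sell NOK at bid) = CAD 214,597.31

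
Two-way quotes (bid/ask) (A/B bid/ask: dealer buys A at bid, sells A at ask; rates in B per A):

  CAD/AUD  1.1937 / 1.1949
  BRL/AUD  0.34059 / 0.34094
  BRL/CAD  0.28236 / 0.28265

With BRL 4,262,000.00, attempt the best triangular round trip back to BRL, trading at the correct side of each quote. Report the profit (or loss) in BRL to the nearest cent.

Best loop BRL → AUD → CAD → BRL:
BRL 4,262,000.00 × 0.34059 (sell BRL at bid) = AUD 1,451,594.58
AUD 1,451,594.58 ÷ 1.1949 (buy CAD at ask) = CAD 1,214,825.16
CAD 1,214,825.16 ÷ 0.28265 (buy BRL at ask) = BRL 4,297,983.93

Net profit: BRL 35,983.93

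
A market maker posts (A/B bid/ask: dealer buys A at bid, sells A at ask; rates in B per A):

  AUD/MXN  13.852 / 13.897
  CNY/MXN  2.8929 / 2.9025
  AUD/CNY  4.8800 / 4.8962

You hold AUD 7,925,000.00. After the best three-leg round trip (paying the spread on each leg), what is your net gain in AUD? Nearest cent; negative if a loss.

Net profit: AUD 125,659.47

Best loop AUD → CNY → MXN → AUD:
AUD 7,925,000.00 × 4.8800 (sell AUD at bid) = CNY 38,674,000.00
CNY 38,674,000.00 × 2.8929 (sell CNY at bid) = MXN 111,880,014.60
MXN 111,880,014.60 ÷ 13.897 (buy AUD at ask) = AUD 8,050,659.47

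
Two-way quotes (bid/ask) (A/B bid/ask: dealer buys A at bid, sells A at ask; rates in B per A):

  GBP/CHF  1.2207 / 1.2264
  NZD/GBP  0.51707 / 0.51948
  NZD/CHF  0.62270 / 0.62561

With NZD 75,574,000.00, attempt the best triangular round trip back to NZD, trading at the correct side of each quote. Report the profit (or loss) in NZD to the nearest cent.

Best loop NZD → GBP → CHF → NZD:
NZD 75,574,000.00 × 0.51707 (sell NZD at bid) = GBP 39,077,048.18
GBP 39,077,048.18 × 1.2207 (sell GBP at bid) = CHF 47,701,352.71
CHF 47,701,352.71 ÷ 0.62561 (buy NZD at ask) = NZD 76,247,746.54

Net profit: NZD 673,746.54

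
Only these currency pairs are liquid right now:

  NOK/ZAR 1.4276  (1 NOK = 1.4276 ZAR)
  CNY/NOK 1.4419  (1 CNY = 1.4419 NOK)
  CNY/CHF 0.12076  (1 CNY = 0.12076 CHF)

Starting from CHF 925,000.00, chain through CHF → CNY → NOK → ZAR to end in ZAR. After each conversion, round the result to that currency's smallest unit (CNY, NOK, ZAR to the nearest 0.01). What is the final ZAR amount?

CHF 925,000.00 ÷ 0.12076 = CNY 7,659,821.13
CNY 7,659,821.13 × 1.4419 = NOK 11,044,696.09
NOK 11,044,696.09 × 1.4276 = ZAR 15,767,408.14

ZAR 15,767,408.14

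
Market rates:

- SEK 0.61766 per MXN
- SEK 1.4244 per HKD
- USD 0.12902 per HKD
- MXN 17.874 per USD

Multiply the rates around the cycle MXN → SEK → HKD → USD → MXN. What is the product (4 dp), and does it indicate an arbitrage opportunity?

1.0000 (no arbitrage)

Around MXN → SEK → HKD → USD → MXN: 1 × 0.61766 ÷ 1.4244 × 0.12902 × 17.874 = 0.999991
Product ≈ 1 (deviation 0.001%, within rounding noise).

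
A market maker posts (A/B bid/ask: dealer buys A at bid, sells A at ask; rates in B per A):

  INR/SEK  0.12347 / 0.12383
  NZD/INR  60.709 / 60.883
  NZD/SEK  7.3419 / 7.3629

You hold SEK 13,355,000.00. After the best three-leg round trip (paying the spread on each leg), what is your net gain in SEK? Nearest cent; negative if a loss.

Net profit: SEK 240,948.71

Best loop SEK → NZD → INR → SEK:
SEK 13,355,000.00 ÷ 7.3629 (buy NZD at ask) = NZD 1,813,823.36
NZD 1,813,823.36 × 60.709 (sell NZD at bid) = INR 110,115,402.22
INR 110,115,402.22 × 0.12347 (sell INR at bid) = SEK 13,595,948.71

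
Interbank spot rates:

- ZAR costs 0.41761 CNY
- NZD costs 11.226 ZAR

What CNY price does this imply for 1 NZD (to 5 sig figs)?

NZD/CNY = 4.6881

1 NZD × 11.226 = 11.226 ZAR
11.226 ZAR × 0.41761 = 4.68809 CNY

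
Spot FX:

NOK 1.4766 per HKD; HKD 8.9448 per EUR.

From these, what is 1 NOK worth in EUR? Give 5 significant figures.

NOK/EUR = 0.075712

1 NOK ÷ 1.4766 = 0.677231 HKD
0.677231 HKD ÷ 8.9448 = 0.0757123 EUR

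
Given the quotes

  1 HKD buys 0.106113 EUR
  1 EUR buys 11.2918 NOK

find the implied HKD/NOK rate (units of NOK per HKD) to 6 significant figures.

HKD/NOK = 1.19821

1 HKD × 0.106113 = 0.106113 EUR
0.106113 EUR × 11.2918 = 1.19821 NOK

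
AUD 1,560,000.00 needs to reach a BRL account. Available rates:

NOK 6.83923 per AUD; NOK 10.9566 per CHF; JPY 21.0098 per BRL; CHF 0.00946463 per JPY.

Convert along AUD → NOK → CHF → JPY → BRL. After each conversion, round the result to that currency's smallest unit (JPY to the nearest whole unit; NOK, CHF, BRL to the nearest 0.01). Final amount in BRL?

AUD 1,560,000.00 × 6.83923 = NOK 10,669,198.80
NOK 10,669,198.80 ÷ 10.9566 = CHF 973,769.13
CHF 973,769.13 ÷ 0.00946463 = JPY 102,885,071
JPY 102,885,071 ÷ 21.0098 = BRL 4,897,003.83

BRL 4,897,003.83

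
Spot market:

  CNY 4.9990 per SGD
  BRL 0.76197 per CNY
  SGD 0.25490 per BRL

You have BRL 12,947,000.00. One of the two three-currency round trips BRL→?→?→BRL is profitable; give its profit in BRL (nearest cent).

Profit: BRL 387,548.12

Profitable loop is BRL → CNY → SGD → BRL:
BRL 12,947,000.00 ÷ 0.76197 = CNY 16,991,482.60
CNY 16,991,482.60 ÷ 4.9990 = SGD 3,398,976.32
SGD 3,398,976.32 ÷ 0.25490 = BRL 13,334,548.12
Profit = BRL 13,334,548.12 − BRL 12,947,000.00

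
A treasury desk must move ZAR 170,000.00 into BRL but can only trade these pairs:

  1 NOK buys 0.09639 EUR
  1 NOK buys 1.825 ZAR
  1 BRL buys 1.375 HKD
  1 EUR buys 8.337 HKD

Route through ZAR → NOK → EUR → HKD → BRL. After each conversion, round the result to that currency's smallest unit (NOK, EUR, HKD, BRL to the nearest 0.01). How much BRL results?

BRL 54,440.85

ZAR 170,000.00 ÷ 1.825 = NOK 93,150.68
NOK 93,150.68 × 0.09639 = EUR 8,978.79
EUR 8,978.79 × 8.337 = HKD 74,856.17
HKD 74,856.17 ÷ 1.375 = BRL 54,440.85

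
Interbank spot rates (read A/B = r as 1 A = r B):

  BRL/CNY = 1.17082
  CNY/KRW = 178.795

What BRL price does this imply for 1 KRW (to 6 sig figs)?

KRW/BRL = 0.00477699

1 KRW ÷ 178.795 = 0.005593 CNY
0.005593 CNY ÷ 1.17082 = 0.00477699 BRL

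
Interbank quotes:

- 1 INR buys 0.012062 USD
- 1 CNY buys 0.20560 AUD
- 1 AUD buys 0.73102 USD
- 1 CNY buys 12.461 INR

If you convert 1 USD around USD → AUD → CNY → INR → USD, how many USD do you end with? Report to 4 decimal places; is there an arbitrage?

1.0000 (no arbitrage)

Around USD → AUD → CNY → INR → USD: 1 ÷ 0.73102 ÷ 0.20560 × 12.461 × 0.012062 = 1.000046
Product ≈ 1 (deviation 0.005%, within rounding noise).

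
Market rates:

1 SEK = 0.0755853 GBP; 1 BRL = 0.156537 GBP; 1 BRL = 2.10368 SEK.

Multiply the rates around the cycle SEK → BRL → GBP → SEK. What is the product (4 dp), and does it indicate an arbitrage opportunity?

Around SEK → BRL → GBP → SEK: 1 ÷ 2.10368 × 0.156537 ÷ 0.0755853 = 0.984464
Product < 1; profitable direction is SEK → GBP → BRL → SEK.

0.9845 (arbitrage exists)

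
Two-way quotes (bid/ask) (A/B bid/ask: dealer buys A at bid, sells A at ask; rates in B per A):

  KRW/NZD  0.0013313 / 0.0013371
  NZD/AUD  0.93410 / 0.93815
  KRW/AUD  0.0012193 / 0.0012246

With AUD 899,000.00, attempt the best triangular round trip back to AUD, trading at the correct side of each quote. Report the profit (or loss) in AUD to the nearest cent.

Net profit: AUD 13,924.24

Best loop AUD → KRW → NZD → AUD:
AUD 899,000.00 ÷ 0.0012246 (buy KRW at ask) = KRW 734,117,263
KRW 734,117,263 × 0.0013313 (sell KRW at bid) = NZD 977,330.31
NZD 977,330.31 × 0.93410 (sell NZD at bid) = AUD 912,924.24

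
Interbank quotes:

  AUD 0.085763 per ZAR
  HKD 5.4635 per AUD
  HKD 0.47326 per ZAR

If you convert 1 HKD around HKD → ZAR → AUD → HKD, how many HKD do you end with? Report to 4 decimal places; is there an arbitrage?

Around HKD → ZAR → AUD → HKD: 1 ÷ 0.47326 × 0.085763 × 5.4635 = 0.990082
Product < 1; profitable direction is HKD → AUD → ZAR → HKD.

0.9901 (arbitrage exists)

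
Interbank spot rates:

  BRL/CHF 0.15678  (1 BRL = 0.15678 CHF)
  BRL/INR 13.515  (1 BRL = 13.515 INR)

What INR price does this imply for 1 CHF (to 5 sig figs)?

CHF/INR = 86.204

1 CHF ÷ 0.15678 = 6.37836 BRL
6.37836 BRL × 13.515 = 86.2036 INR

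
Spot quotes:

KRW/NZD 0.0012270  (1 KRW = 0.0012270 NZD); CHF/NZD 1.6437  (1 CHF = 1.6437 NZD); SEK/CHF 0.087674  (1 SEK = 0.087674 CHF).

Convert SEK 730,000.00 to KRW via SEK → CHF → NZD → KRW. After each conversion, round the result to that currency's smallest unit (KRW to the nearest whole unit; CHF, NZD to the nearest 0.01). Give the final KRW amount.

SEK 730,000.00 × 0.087674 = CHF 64,002.02
CHF 64,002.02 × 1.6437 = NZD 105,200.12
NZD 105,200.12 ÷ 0.0012270 = KRW 85,737,669

KRW 85,737,669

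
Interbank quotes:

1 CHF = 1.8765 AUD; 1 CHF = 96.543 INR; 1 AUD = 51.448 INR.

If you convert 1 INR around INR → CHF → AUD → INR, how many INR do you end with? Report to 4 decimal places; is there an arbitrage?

1.0000 (no arbitrage)

Around INR → CHF → AUD → INR: 1 ÷ 96.543 × 1.8765 × 51.448 = 0.999991
Product ≈ 1 (deviation 0.001%, within rounding noise).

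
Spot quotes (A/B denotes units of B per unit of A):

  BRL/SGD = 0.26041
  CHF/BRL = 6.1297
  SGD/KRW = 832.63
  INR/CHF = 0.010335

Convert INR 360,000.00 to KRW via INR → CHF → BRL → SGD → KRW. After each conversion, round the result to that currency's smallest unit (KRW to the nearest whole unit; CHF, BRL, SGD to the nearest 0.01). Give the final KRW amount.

KRW 4,944,948

INR 360,000.00 × 0.010335 = CHF 3,720.60
CHF 3,720.60 × 6.1297 = BRL 22,806.16
BRL 22,806.16 × 0.26041 = SGD 5,938.95
SGD 5,938.95 × 832.63 = KRW 4,944,948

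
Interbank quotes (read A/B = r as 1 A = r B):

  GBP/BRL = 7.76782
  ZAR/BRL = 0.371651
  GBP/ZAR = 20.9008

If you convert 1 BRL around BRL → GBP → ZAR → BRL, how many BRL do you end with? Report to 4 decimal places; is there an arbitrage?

Around BRL → GBP → ZAR → BRL: 1 ÷ 7.76782 × 20.9008 × 0.371651 = 0.999998
Product ≈ 1 (deviation 0.000%, within rounding noise).

1.0000 (no arbitrage)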